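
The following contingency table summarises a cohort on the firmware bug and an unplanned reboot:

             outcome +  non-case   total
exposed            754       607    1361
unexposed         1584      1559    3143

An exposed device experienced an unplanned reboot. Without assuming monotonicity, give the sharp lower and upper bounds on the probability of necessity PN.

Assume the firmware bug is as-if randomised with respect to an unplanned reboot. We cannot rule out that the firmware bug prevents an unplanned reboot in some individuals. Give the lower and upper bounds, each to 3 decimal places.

p₁ = P(outcome | exposed) = 754/1361 = 0.554
p₀ = P(outcome | unexposed) = 1584/3143 = 0.50398
Under exogeneity alone the bounds on PN are max{0,(p₁−p₀)/p₁} ≤ PN ≤ min{1,(1−p₀)/p₁}.
  lower = (p₁ − p₀)/p₁ = 0.050027 / 0.554 ≈ 0.0903
  upper = min{1, (1 − p₀)/p₁} = 0.49602 / 0.554 ≈ 0.8953

0.090 ≤ PN ≤ 0.895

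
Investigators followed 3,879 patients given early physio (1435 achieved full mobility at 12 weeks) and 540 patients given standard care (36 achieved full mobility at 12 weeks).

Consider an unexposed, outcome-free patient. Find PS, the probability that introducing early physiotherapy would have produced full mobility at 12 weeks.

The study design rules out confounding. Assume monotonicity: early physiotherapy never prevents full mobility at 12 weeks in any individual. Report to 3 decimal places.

p₁ = P(outcome | exposed) = 1435/3879 = 0.36994
p₀ = P(outcome | unexposed) = 36/540 = 0.066667
Under exogeneity and monotonicity, PS = (p₁ − p₀) / (1 − p₀).
PS = (0.36994 − 0.066667) / (1 − 0.066667) = 0.30327 / 0.93333 ≈ 0.3249

PS ≈ 0.325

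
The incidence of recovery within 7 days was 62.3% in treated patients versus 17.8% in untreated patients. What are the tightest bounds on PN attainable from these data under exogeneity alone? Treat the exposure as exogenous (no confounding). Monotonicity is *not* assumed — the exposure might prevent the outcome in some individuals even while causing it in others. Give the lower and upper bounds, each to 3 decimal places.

0.714 ≤ PN ≤ 1.000

p₁ = 0.623, p₀ = 0.178.
Under exogeneity alone the bounds on PN are max{0,(p₁−p₀)/p₁} ≤ PN ≤ min{1,(1−p₀)/p₁}.
  lower = (p₁ − p₀)/p₁ = 0.445 / 0.623 ≈ 0.7143
  upper = min{1, (1 − p₀)/p₁} = 0.822 / 0.623 ≈ 1.3194 → capped at 1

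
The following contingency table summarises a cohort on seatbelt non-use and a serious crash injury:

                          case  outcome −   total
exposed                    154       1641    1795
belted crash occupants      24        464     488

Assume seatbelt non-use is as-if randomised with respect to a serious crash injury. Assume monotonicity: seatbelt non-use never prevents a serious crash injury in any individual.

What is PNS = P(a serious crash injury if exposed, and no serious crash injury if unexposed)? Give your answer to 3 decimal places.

PNS ≈ 0.037

p₁ = P(outcome | exposed) = 154/1795 = 0.085794
p₀ = P(outcome | unexposed) = 24/488 = 0.04918
Under exogeneity and monotonicity, PNS = p₁ − p₀.
PNS = 0.085794 − 0.04918 = 0.036614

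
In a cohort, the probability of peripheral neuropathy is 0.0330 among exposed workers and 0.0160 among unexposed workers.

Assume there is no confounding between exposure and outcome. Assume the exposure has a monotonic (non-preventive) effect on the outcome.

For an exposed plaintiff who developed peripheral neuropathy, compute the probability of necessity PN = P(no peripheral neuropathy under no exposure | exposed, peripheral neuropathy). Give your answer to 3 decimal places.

Let p₁ = 0.033, p₀ = 0.016.
Under exogeneity and monotonicity, PN = (p₁ − p₀) / p₁.
PN = (0.033 − 0.016) / 0.033 = 0.017 / 0.033 ≈ 0.5152

PN ≈ 0.515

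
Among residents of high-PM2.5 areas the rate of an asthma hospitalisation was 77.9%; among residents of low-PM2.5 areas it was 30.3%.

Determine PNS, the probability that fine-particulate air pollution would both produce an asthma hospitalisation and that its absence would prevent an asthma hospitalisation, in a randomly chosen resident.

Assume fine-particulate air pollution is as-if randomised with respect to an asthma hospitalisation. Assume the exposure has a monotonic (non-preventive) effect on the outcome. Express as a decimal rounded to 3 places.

PNS ≈ 0.476

p₁ = 0.779, p₀ = 0.303.
Under exogeneity and monotonicity, PNS = p₁ − p₀.
PNS = 0.779 − 0.303 = 0.476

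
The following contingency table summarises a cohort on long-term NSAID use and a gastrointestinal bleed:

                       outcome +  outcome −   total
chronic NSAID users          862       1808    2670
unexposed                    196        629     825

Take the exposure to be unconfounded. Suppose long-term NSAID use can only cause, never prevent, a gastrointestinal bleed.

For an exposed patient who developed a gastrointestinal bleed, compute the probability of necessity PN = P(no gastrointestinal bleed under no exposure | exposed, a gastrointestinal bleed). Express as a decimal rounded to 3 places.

PN ≈ 0.264

p₁ = P(outcome | exposed) = 862/2670 = 0.32285
p₀ = P(outcome | unexposed) = 196/825 = 0.23758
Under exogeneity and monotonicity, PN = (p₁ − p₀)/p₁.
PN = (0.32285 − 0.23758) / 0.32285 ≈ 0.2641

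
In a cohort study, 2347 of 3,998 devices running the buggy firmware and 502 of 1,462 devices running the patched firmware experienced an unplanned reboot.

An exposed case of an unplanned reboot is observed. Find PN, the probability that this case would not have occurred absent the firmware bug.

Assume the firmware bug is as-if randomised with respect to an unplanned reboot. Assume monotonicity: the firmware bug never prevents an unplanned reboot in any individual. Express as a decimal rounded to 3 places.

PN ≈ 0.415

p₁ = P(outcome | exposed) = 2347/3998 = 0.58704
p₀ = P(outcome | unexposed) = 502/1462 = 0.34337
Under exogeneity and monotonicity, PN = (p₁ − p₀) / p₁.
PN = (0.58704 − 0.34337) / 0.58704 = 0.24368 / 0.58704 ≈ 0.4151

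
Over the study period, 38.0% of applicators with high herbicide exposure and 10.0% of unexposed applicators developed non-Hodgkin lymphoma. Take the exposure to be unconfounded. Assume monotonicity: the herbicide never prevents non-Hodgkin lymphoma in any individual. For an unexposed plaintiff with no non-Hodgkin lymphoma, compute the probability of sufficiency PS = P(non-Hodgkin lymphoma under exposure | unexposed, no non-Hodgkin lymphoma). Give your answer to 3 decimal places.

PS ≈ 0.311

p₁ = 0.38, p₀ = 0.1.
Under exogeneity and monotonicity, PS = (p₁ − p₀) / (1 − p₀).
PS = (0.38 − 0.1) / (1 − 0.1) = 0.28 / 0.9 ≈ 0.3111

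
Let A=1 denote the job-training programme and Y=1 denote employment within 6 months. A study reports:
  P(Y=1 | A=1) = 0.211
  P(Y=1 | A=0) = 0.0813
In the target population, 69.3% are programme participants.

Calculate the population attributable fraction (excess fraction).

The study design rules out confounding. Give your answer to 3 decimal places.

PAF ≈ 0.525

Let p₁ = 0.211, p₀ = 0.0813.
Overall risk P(Y=1) = π·p₁ + (1−π)·p₀ = 0.693×0.211 + 0.307×0.0813 = 0.17118.
Under exogeneity, PAF = [P(Y=1) − p₀] / P(Y=1).
PAF = (0.17118 − 0.0813) / 0.17118 ≈ 0.5251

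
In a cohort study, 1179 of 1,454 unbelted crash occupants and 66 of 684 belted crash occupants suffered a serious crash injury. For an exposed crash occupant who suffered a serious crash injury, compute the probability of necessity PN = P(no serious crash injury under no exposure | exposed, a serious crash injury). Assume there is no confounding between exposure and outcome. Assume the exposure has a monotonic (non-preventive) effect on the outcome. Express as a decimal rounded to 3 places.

PN ≈ 0.881

p₁ = P(outcome | exposed) = 1179/1454 = 0.81087
p₀ = P(outcome | unexposed) = 66/684 = 0.096491
Under exogeneity and monotonicity, PN = (p₁ − p₀) / p₁.
PN = (0.81087 − 0.096491) / 0.81087 = 0.71438 / 0.81087 ≈ 0.8810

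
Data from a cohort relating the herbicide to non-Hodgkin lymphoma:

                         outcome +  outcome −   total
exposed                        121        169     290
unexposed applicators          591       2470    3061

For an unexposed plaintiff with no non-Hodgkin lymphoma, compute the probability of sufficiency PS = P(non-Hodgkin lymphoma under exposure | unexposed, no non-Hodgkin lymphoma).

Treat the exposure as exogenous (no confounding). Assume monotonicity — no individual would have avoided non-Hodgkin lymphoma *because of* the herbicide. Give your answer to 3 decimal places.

PS ≈ 0.278

p₁ = P(outcome | exposed) = 121/290 = 0.41724
p₀ = P(outcome | unexposed) = 591/3061 = 0.19307
Under exogeneity and monotonicity, PS = (p₁ − p₀) / (1 − p₀).
PS = (0.41724 − 0.19307) / (1 − 0.19307) = 0.22417 / 0.80693 ≈ 0.2778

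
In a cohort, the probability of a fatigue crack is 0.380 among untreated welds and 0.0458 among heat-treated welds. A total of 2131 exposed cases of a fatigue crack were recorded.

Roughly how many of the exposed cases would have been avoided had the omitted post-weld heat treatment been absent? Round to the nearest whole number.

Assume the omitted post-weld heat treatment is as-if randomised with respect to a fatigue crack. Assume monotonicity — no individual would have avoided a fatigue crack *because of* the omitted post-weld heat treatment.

Let p₁ = 0.38, p₀ = 0.0458.
PN = (p₁ − p₀)/p₁ = (0.38 − 0.0458) / 0.38 ≈ 0.87947.
Attributable cases ≈ PN × (exposed cases) = 0.87947 × 2131 ≈ 1874.16.

about 1874 cases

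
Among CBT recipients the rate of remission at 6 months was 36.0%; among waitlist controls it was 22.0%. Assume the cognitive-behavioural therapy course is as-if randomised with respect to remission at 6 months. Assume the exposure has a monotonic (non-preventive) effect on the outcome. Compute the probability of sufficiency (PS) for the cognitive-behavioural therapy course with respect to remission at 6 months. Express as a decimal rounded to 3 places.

PS ≈ 0.179

p₁ = 0.36, p₀ = 0.22.
Under exogeneity and monotonicity, PS = (p₁ − p₀) / (1 − p₀).
PS = (0.36 − 0.22) / (1 − 0.22) = 0.14 / 0.78 ≈ 0.1795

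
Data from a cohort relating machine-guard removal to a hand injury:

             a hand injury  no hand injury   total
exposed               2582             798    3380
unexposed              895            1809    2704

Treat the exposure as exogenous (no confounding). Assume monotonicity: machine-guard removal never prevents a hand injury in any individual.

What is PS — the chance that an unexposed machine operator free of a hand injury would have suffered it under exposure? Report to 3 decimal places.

PS ≈ 0.647

p₁ = P(outcome | exposed) = 2582/3380 = 0.76391
p₀ = P(outcome | unexposed) = 895/2704 = 0.33099
Under exogeneity and monotonicity, PS = (p₁ − p₀)/(1 − p₀).
PS = (0.76391 − 0.33099) / 0.66901 ≈ 0.6471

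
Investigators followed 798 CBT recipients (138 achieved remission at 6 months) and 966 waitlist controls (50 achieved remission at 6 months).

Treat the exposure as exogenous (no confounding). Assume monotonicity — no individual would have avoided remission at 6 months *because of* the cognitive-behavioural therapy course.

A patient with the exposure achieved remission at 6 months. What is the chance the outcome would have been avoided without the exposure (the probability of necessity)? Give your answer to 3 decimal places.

PN ≈ 0.701

p₁ = P(outcome | exposed) = 138/798 = 0.17293
p₀ = P(outcome | unexposed) = 50/966 = 0.05176
Under exogeneity and monotonicity, PN = (p₁ − p₀) / p₁.
PN = (0.17293 − 0.05176) / 0.17293 = 0.12117 / 0.17293 ≈ 0.7007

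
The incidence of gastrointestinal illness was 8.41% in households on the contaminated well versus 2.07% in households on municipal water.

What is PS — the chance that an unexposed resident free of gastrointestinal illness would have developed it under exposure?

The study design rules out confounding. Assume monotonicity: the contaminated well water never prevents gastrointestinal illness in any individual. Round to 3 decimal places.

PS ≈ 0.065

p₁ = 0.0841, p₀ = 0.0207.
Under exogeneity and monotonicity, PS = (p₁ − p₀) / (1 − p₀).
PS = (0.0841 − 0.0207) / (1 − 0.0207) = 0.0634 / 0.9793 ≈ 0.0647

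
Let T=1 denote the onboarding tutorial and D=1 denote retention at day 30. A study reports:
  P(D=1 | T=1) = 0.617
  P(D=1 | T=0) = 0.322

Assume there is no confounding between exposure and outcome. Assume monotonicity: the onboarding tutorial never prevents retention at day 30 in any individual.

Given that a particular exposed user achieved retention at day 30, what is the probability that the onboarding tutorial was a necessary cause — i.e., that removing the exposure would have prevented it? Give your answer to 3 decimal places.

PN ≈ 0.478

Let p₁ = 0.617, p₀ = 0.322.
Under exogeneity and monotonicity, PN = (p₁ − p₀) / p₁.
PN = (0.617 − 0.322) / 0.617 = 0.295 / 0.617 ≈ 0.4781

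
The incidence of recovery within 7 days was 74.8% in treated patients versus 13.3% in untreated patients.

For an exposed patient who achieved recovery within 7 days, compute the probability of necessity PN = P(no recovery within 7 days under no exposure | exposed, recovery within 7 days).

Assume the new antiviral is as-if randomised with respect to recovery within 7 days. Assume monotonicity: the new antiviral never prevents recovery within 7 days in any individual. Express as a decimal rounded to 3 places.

p₁ = 0.748, p₀ = 0.133.
Under exogeneity and monotonicity, PN = (p₁ − p₀) / p₁.
PN = (0.748 − 0.133) / 0.748 = 0.615 / 0.748 ≈ 0.8222

PN ≈ 0.822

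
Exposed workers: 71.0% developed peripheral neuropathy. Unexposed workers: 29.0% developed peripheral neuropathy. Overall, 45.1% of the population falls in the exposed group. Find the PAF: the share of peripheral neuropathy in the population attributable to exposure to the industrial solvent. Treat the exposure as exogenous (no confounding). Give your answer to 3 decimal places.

p₁ = 0.71, p₀ = 0.29.
Overall risk P(Y=1) = π·p₁ + (1−π)·p₀ = 0.451×0.71 + 0.549×0.29 = 0.47942.
Under exogeneity, PAF = [P(Y=1) − p₀] / P(Y=1).
PAF = (0.47942 − 0.29) / 0.47942 ≈ 0.3951

PAF ≈ 0.395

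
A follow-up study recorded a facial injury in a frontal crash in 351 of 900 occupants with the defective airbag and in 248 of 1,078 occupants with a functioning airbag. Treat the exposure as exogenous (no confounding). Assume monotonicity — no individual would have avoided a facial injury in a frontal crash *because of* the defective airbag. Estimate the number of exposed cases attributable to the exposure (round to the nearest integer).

about 144 cases

p₁ = P(outcome | exposed) = 351/900 = 0.39
p₀ = P(outcome | unexposed) = 248/1078 = 0.23006
PN = (p₁ − p₀)/p₁ = (0.39 − 0.23006) / 0.39 ≈ 0.41011.
Attributable cases ≈ PN × (exposed cases) = 0.41011 × 351 ≈ 143.95.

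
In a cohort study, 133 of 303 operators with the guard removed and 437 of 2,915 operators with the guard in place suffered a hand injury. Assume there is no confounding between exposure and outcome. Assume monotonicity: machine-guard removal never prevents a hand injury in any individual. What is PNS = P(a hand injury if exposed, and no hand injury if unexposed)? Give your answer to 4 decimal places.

p₁ = P(outcome | exposed) = 133/303 = 0.43894
p₀ = P(outcome | unexposed) = 437/2915 = 0.14991
Under exogeneity and monotonicity, PNS = p₁ − p₀.
PNS = 0.43894 − 0.14991 = 0.28903

PNS ≈ 0.2890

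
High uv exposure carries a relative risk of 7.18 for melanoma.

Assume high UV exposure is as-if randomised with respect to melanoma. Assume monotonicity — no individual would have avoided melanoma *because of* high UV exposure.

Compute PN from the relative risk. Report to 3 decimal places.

PN ≈ 0.861

Under exogeneity and monotonicity, PN = (RR − 1) / RR = 1 − 1/RR.
PN = (7.18 − 1) / 7.18 = 6.18 / 7.18 ≈ 0.8607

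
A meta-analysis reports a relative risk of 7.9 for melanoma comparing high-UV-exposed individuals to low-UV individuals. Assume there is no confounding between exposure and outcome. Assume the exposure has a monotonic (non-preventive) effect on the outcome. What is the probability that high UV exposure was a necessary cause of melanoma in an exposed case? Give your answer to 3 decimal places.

Under exogeneity and monotonicity, PN = (RR − 1) / RR = 1 − 1/RR.
PN = (7.9 − 1) / 7.9 = 6.9 / 7.9 ≈ 0.8734

PN ≈ 0.873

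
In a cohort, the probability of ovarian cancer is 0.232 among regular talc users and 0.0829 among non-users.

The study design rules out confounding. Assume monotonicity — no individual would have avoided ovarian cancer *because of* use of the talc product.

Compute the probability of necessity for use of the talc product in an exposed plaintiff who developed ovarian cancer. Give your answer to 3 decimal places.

Let p₁ = 0.232, p₀ = 0.0829.
Under exogeneity and monotonicity, PN = (p₁ − p₀) / p₁.
PN = (0.232 − 0.0829) / 0.232 = 0.1491 / 0.232 ≈ 0.6427

PN ≈ 0.643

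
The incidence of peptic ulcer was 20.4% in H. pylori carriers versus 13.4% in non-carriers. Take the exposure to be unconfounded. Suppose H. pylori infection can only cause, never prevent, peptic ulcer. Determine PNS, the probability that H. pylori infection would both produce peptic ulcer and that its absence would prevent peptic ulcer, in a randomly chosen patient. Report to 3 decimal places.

p₁ = 0.204, p₀ = 0.134.
Under exogeneity and monotonicity, PNS = p₁ − p₀.
PNS = 0.204 − 0.134 = 0.07

PNS ≈ 0.070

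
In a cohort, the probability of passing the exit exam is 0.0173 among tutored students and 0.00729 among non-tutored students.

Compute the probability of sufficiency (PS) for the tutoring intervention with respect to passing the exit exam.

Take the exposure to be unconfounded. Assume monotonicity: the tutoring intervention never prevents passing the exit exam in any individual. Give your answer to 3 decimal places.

PS ≈ 0.010

Let p₁ = 0.0173, p₀ = 0.00729.
Under exogeneity and monotonicity, PS = (p₁ − p₀) / (1 − p₀).
PS = (0.0173 − 0.00729) / (1 − 0.00729) = 0.01001 / 0.99271 ≈ 0.0101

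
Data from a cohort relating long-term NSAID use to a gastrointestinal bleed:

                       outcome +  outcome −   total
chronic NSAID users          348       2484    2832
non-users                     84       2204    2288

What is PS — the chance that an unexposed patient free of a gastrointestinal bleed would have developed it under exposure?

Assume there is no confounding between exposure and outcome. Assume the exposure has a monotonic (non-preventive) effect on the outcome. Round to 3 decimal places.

PS ≈ 0.089

p₁ = P(outcome | exposed) = 348/2832 = 0.12288
p₀ = P(outcome | unexposed) = 84/2288 = 0.036713
Under exogeneity and monotonicity, PS = (p₁ − p₀)/(1 − p₀).
PS = (0.12288 − 0.036713) / 0.96329 ≈ 0.0895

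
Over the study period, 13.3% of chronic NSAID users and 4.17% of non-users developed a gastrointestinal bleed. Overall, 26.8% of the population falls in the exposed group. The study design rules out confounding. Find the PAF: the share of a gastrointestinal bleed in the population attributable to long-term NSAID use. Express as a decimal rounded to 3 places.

PAF ≈ 0.370

p₁ = 0.133, p₀ = 0.0417.
Overall risk P(Y=1) = π·p₁ + (1−π)·p₀ = 0.268×0.133 + 0.732×0.0417 = 0.066168.
Under exogeneity, PAF = [P(Y=1) − p₀] / P(Y=1).
PAF = (0.066168 − 0.0417) / 0.066168 ≈ 0.3698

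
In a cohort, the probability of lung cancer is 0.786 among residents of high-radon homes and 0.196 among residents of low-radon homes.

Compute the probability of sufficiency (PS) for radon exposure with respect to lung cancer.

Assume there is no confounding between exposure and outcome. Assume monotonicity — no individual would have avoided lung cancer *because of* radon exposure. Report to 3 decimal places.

Let p₁ = 0.786, p₀ = 0.196.
Under exogeneity and monotonicity, PS = (p₁ − p₀) / (1 − p₀).
PS = (0.786 − 0.196) / (1 − 0.196) = 0.59 / 0.804 ≈ 0.7338

PS ≈ 0.734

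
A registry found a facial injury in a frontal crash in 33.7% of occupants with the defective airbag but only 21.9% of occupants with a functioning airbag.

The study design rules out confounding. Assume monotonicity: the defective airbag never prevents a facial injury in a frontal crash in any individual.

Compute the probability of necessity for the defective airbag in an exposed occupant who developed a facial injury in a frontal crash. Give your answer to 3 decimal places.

PN ≈ 0.350

p₁ = 0.337, p₀ = 0.219.
Under exogeneity and monotonicity, PN = (p₁ − p₀) / p₁.
PN = (0.337 − 0.219) / 0.337 = 0.118 / 0.337 ≈ 0.3501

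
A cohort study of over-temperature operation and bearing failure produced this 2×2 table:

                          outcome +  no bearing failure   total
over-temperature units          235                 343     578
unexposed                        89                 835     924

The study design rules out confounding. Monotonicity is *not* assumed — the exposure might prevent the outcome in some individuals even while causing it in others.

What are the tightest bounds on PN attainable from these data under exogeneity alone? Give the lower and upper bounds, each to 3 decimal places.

p₁ = P(outcome | exposed) = 235/578 = 0.40657
p₀ = P(outcome | unexposed) = 89/924 = 0.09632
Under exogeneity alone the bounds on PN are max{0,(p₁−p₀)/p₁} ≤ PN ≤ min{1,(1−p₀)/p₁}.
  lower = (p₁ − p₀)/p₁ = 0.31025 / 0.40657 ≈ 0.7631
  upper = min{1, (1 − p₀)/p₁} = 0.90368 / 0.40657 ≈ 2.2227 → capped at 1

0.763 ≤ PN ≤ 1.000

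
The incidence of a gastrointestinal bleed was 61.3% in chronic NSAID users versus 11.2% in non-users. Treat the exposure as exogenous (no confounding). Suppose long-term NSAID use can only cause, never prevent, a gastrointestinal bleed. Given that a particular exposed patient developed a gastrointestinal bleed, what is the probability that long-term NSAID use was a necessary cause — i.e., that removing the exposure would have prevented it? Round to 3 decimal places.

PN ≈ 0.817

p₁ = 0.613, p₀ = 0.112.
Under exogeneity and monotonicity, PN = (p₁ − p₀) / p₁.
PN = (0.613 − 0.112) / 0.613 = 0.501 / 0.613 ≈ 0.8173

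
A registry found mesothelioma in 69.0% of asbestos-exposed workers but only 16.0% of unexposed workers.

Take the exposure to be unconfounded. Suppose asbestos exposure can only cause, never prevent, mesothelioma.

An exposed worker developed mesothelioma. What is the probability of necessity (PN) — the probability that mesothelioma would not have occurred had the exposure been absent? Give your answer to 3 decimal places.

PN ≈ 0.768

p₁ = 0.69, p₀ = 0.16.
Under exogeneity and monotonicity, PN = (p₁ − p₀) / p₁.
PN = (0.69 − 0.16) / 0.69 = 0.53 / 0.69 ≈ 0.7681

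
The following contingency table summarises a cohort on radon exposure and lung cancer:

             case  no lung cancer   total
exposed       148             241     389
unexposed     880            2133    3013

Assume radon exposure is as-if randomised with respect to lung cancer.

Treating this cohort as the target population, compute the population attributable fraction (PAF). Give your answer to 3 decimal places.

p₁ = P(outcome | exposed) = 148/389 = 0.38046
p₀ = P(outcome | unexposed) = 880/3013 = 0.29207
Exposure prevalence π = 389/3402 = 0.11434; overall risk P(Y=1) = 0.30218.
Under exogeneity, PAF = [P(Y=1) − p₀]/P(Y=1).
PAF = (0.30218 − 0.29207) / 0.30218 ≈ 0.0334

PAF ≈ 0.033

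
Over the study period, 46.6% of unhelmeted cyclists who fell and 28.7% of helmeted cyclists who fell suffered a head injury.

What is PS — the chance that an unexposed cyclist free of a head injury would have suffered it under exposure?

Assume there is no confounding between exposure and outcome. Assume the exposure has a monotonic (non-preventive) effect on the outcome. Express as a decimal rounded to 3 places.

PS ≈ 0.251

p₁ = 0.466, p₀ = 0.287.
Under exogeneity and monotonicity, PS = (p₁ − p₀) / (1 − p₀).
PS = (0.466 − 0.287) / (1 − 0.287) = 0.179 / 0.713 ≈ 0.2511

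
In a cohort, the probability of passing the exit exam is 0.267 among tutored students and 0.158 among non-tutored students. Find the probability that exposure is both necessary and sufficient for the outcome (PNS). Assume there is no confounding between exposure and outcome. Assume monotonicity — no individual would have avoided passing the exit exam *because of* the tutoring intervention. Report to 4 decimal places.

Let p₁ = 0.267, p₀ = 0.158.
Under exogeneity and monotonicity, PNS = p₁ − p₀.
PNS = 0.267 − 0.158 = 0.109

PNS ≈ 0.1090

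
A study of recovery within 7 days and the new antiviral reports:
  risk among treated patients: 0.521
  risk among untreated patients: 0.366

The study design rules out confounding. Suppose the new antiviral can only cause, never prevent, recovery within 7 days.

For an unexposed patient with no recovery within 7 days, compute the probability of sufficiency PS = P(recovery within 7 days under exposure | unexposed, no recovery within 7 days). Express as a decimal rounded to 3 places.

Let p₁ = 0.521, p₀ = 0.366.
Under exogeneity and monotonicity, PS = (p₁ − p₀) / (1 − p₀).
PS = (0.521 − 0.366) / (1 − 0.366) = 0.155 / 0.634 ≈ 0.2445

PS ≈ 0.244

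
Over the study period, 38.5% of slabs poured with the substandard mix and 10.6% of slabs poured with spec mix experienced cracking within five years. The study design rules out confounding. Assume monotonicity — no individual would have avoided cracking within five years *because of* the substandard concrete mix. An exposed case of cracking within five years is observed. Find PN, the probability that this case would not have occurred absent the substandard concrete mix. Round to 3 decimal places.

p₁ = 0.385, p₀ = 0.106.
Under exogeneity and monotonicity, PN = (p₁ − p₀) / p₁.
PN = (0.385 − 0.106) / 0.385 = 0.279 / 0.385 ≈ 0.7247

PN ≈ 0.725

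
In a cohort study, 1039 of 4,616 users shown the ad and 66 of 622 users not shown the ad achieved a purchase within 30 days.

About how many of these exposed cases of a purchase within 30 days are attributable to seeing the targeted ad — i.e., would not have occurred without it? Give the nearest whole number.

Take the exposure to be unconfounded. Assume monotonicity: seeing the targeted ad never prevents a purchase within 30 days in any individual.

p₁ = P(outcome | exposed) = 1039/4616 = 0.22509
p₀ = P(outcome | unexposed) = 66/622 = 0.10611
PN = (p₁ − p₀)/p₁ = (0.22509 − 0.10611) / 0.22509 ≈ 0.52858.
Attributable cases ≈ PN × (exposed cases) = 0.52858 × 1039 ≈ 549.20.

about 549 cases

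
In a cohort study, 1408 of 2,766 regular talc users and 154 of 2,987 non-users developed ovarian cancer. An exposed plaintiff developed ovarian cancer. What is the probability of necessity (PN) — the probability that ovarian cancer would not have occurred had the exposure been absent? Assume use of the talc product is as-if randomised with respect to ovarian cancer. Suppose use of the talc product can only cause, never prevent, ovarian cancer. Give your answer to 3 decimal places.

PN ≈ 0.899

p₁ = P(outcome | exposed) = 1408/2766 = 0.50904
p₀ = P(outcome | unexposed) = 154/2987 = 0.051557
Under exogeneity and monotonicity, PN = (p₁ − p₀) / p₁.
PN = (0.50904 − 0.051557) / 0.50904 = 0.45748 / 0.50904 ≈ 0.8987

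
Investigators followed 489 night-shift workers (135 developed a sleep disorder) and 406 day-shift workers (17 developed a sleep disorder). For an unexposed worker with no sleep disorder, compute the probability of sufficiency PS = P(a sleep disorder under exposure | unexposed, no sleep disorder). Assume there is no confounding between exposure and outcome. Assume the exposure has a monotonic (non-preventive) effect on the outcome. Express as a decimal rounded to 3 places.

p₁ = P(outcome | exposed) = 135/489 = 0.27607
p₀ = P(outcome | unexposed) = 17/406 = 0.041872
Under exogeneity and monotonicity, PS = (p₁ − p₀) / (1 − p₀).
PS = (0.27607 − 0.041872) / (1 − 0.041872) = 0.2342 / 0.95813 ≈ 0.2444

PS ≈ 0.244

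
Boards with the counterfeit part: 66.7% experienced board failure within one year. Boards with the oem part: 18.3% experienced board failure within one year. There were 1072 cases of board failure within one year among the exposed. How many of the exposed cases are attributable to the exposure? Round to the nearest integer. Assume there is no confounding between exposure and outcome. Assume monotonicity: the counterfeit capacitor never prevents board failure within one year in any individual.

about 778 cases

p₁ = 0.667, p₀ = 0.183.
PN = (p₁ − p₀)/p₁ = (0.667 − 0.183) / 0.667 ≈ 0.72564.
Attributable cases ≈ PN × (exposed cases) = 0.72564 × 1072 ≈ 777.88.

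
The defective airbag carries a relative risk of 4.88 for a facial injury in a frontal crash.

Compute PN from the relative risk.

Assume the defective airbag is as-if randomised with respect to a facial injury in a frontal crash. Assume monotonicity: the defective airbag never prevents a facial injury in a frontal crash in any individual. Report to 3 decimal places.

PN ≈ 0.795

Under exogeneity and monotonicity, PN = (RR − 1) / RR = 1 − 1/RR.
PN = (4.88 − 1) / 4.88 = 3.88 / 4.88 ≈ 0.7951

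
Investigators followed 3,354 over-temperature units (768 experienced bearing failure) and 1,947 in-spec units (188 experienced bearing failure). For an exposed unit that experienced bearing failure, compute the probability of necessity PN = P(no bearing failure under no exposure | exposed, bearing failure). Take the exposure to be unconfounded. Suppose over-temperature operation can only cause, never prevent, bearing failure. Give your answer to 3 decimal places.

PN ≈ 0.578

p₁ = P(outcome | exposed) = 768/3354 = 0.22898
p₀ = P(outcome | unexposed) = 188/1947 = 0.096559
Under exogeneity and monotonicity, PN = (p₁ − p₀) / p₁.
PN = (0.22898 − 0.096559) / 0.22898 = 0.13242 / 0.22898 ≈ 0.5783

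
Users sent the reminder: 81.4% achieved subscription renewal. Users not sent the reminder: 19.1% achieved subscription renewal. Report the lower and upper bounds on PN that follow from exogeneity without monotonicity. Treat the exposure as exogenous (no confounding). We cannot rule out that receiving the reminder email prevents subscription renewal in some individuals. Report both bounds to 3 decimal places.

p₁ = 0.814, p₀ = 0.191.
Under exogeneity alone the bounds on PN are max{0,(p₁−p₀)/p₁} ≤ PN ≤ min{1,(1−p₀)/p₁}.
  lower = (p₁ − p₀)/p₁ = 0.623 / 0.814 ≈ 0.7654
  upper = min{1, (1 − p₀)/p₁} = 0.809 / 0.814 ≈ 0.9939

0.765 ≤ PN ≤ 0.994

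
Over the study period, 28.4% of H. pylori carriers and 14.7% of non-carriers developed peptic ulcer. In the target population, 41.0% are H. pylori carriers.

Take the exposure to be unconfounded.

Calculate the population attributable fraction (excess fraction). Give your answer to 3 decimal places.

p₁ = 0.284, p₀ = 0.147.
Overall risk P(Y=1) = π·p₁ + (1−π)·p₀ = 0.41×0.284 + 0.59×0.147 = 0.20317.
Under exogeneity, PAF = [P(Y=1) − p₀] / P(Y=1).
PAF = (0.20317 − 0.147) / 0.20317 ≈ 0.2765

PAF ≈ 0.276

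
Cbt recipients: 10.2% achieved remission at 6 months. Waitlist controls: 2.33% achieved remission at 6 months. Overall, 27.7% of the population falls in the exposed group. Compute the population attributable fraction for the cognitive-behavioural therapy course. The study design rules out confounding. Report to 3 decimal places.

p₁ = 0.102, p₀ = 0.0233.
Overall risk P(Y=1) = π·p₁ + (1−π)·p₀ = 0.277×0.102 + 0.723×0.0233 = 0.0451.
Under exogeneity, PAF = [P(Y=1) − p₀] / P(Y=1).
PAF = (0.0451 − 0.0233) / 0.0451 ≈ 0.4834

PAF ≈ 0.483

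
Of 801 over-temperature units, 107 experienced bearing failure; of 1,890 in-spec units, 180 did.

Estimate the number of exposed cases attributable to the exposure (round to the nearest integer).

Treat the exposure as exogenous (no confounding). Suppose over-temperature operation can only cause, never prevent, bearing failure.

p₁ = P(outcome | exposed) = 107/801 = 0.13358
p₀ = P(outcome | unexposed) = 180/1890 = 0.095238
PN = (p₁ − p₀)/p₁ = (0.13358 − 0.095238) / 0.13358 ≈ 0.28705.
Attributable cases ≈ PN × (exposed cases) = 0.28705 × 107 ≈ 30.71.

about 31 cases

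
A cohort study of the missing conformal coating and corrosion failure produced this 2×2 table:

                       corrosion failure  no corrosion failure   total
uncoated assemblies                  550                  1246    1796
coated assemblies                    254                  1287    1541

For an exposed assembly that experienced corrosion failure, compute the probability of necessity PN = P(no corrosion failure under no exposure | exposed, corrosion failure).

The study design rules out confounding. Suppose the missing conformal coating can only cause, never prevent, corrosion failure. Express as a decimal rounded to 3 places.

p₁ = P(outcome | exposed) = 550/1796 = 0.30624
p₀ = P(outcome | unexposed) = 254/1541 = 0.16483
Under exogeneity and monotonicity, PN = (p₁ − p₀)/p₁.
PN = (0.30624 − 0.16483) / 0.30624 ≈ 0.4618

PN ≈ 0.462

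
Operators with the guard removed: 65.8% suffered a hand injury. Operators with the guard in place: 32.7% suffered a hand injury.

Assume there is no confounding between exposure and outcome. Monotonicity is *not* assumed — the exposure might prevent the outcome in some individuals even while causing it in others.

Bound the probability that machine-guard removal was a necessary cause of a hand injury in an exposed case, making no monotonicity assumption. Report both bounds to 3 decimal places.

p₁ = 0.658, p₀ = 0.327.
Under exogeneity alone the bounds on PN are max{0,(p₁−p₀)/p₁} ≤ PN ≤ min{1,(1−p₀)/p₁}.
  lower = (p₁ − p₀)/p₁ = 0.331 / 0.658 ≈ 0.5030
  upper = min{1, (1 − p₀)/p₁} = 0.673 / 0.658 ≈ 1.0228 → capped at 1

0.503 ≤ PN ≤ 1.000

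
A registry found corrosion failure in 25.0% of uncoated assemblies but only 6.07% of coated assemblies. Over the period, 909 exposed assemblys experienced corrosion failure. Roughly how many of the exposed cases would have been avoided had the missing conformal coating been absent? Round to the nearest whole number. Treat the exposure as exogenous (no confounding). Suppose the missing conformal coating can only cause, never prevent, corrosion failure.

about 688 cases

p₁ = 0.25, p₀ = 0.0607.
PN = (p₁ − p₀)/p₁ = (0.25 − 0.0607) / 0.25 ≈ 0.75720.
Attributable cases ≈ PN × (exposed cases) = 0.75720 × 909 ≈ 688.29.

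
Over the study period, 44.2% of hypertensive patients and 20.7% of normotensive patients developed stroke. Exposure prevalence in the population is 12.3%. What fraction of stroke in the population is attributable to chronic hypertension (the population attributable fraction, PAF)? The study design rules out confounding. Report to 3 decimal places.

PAF ≈ 0.123

p₁ = 0.442, p₀ = 0.207.
Overall risk P(Y=1) = π·p₁ + (1−π)·p₀ = 0.123×0.442 + 0.877×0.207 = 0.2359.
Under exogeneity, PAF = [P(Y=1) − p₀] / P(Y=1).
PAF = (0.2359 − 0.207) / 0.2359 ≈ 0.1225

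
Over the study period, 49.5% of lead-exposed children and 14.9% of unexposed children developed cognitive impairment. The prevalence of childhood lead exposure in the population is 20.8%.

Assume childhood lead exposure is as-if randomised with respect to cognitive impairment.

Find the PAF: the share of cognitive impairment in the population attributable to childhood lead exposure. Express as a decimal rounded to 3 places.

p₁ = 0.495, p₀ = 0.149.
Overall risk P(Y=1) = π·p₁ + (1−π)·p₀ = 0.208×0.495 + 0.792×0.149 = 0.22097.
Under exogeneity, PAF = [P(Y=1) − p₀] / P(Y=1).
PAF = (0.22097 − 0.149) / 0.22097 ≈ 0.3257

PAF ≈ 0.326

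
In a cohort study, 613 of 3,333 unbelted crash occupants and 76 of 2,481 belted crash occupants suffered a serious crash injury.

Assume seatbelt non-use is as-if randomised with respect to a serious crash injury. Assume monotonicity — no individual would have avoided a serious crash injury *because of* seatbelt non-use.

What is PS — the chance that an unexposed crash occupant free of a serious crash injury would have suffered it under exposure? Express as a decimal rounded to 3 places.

PS ≈ 0.158

p₁ = P(outcome | exposed) = 613/3333 = 0.18392
p₀ = P(outcome | unexposed) = 76/2481 = 0.030633
Under exogeneity and monotonicity, PS = (p₁ − p₀) / (1 − p₀).
PS = (0.18392 − 0.030633) / (1 − 0.030633) = 0.15329 / 0.96937 ≈ 0.1581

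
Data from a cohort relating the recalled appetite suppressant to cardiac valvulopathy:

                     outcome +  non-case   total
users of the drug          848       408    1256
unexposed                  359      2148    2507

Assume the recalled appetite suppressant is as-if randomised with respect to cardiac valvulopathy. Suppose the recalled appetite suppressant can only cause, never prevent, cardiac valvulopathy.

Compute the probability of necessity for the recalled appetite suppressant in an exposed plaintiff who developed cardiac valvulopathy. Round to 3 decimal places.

p₁ = P(outcome | exposed) = 848/1256 = 0.67516
p₀ = P(outcome | unexposed) = 359/2507 = 0.1432
Under exogeneity and monotonicity, PN = (p₁ − p₀)/p₁.
PN = (0.67516 − 0.1432) / 0.67516 ≈ 0.7879

PN ≈ 0.788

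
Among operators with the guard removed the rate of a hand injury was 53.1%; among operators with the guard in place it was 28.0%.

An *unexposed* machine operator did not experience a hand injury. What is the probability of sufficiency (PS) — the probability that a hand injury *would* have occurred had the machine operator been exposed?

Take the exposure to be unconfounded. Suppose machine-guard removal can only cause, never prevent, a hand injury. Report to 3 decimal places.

p₁ = 0.531, p₀ = 0.28.
Under exogeneity and monotonicity, PS = (p₁ − p₀) / (1 − p₀).
PS = (0.531 − 0.28) / (1 − 0.28) = 0.251 / 0.72 ≈ 0.3486

PS ≈ 0.349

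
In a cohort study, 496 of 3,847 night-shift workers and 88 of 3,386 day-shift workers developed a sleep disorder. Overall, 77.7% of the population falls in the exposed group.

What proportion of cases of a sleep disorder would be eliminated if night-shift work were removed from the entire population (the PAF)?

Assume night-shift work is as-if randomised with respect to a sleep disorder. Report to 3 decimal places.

PAF ≈ 0.755

p₁ = P(outcome | exposed) = 496/3847 = 0.12893
p₀ = P(outcome | unexposed) = 88/3386 = 0.025989
Overall risk P(Y=1) = π·p₁ + (1−π)·p₀ = 0.777×0.12893 + 0.223×0.025989 = 0.10598.
Under exogeneity, PAF = [P(Y=1) − p₀] / P(Y=1).
PAF = (0.10598 − 0.025989) / 0.10598 ≈ 0.7548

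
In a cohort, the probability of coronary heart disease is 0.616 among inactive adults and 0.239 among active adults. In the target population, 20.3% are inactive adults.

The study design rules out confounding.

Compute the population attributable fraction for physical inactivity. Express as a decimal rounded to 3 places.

PAF ≈ 0.243

Let p₁ = 0.616, p₀ = 0.239.
Overall risk P(Y=1) = π·p₁ + (1−π)·p₀ = 0.203×0.616 + 0.797×0.239 = 0.31553.
Under exogeneity, PAF = [P(Y=1) − p₀] / P(Y=1).
PAF = (0.31553 − 0.239) / 0.31553 ≈ 0.2425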